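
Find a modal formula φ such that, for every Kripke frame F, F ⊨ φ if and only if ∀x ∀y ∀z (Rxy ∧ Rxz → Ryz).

This is the Euclidean property; the standard corresponding axiom is 5: ◇ψ → □◇ψ.

◇ψ → □◇ψ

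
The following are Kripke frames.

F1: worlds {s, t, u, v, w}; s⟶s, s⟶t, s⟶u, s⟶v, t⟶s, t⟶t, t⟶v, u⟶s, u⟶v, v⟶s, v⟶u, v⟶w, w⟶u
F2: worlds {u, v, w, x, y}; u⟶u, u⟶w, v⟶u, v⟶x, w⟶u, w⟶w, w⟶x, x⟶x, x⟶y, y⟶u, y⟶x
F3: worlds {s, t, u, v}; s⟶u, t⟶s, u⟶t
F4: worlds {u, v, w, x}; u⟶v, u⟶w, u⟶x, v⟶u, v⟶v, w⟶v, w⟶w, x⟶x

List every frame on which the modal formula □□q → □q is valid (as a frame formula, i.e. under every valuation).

Frame correspondent (Sahlqvist): ∀x ∀y (Rxy → ∃z (Rxz ∧ Rzy)) — i.e. density.
F1: fails — Rwu but no z with Rwz and Rzu.
F2: ✓.
F3: fails — Rsu but no z with Rsz and Rzu.
F4: ✓.

F2, F4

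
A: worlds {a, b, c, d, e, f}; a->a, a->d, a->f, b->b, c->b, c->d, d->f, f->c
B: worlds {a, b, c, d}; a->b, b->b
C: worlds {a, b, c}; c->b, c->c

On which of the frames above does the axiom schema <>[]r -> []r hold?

The schema corresponds to the Euclidean property: forall x forall y forall z (Rxy & Rxz -> Ryz).
A: fails — Rad and Raa but not Rda.
B: condition met.
C: fails — Rcb and Rcc but not Rbc.

B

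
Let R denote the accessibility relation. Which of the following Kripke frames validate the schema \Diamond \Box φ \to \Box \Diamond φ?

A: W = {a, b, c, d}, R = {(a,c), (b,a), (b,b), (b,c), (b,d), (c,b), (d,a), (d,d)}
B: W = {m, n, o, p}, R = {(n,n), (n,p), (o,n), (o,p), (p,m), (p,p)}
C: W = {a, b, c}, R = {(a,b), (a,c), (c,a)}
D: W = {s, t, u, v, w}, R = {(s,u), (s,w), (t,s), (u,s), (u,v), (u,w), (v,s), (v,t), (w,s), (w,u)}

none

Frame correspondent (Sahlqvist): \forall x \forall y \forall z (Rxy \wedge Rxz \to \exists w (Ryw \wedge Rzw)) — i.e. convergence.
A: fails — Rbc and Rba but c and a have no common successor.
B: fails — Rpm and Rpm but m and m have no common successor.
C: fails — Rac and Rab but c and b have no common successor.
D: fails — Ruv and Rus but v and s have no common successor.
Valid on no frame.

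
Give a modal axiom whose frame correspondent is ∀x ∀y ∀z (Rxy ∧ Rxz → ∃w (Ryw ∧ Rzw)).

◇□r → □◇r

This is convergence; the standard corresponding axiom is .2: ◇□r → □◇r.
Suppose ◇□r→□◇r is valid. Take Rxy, Rxz and set V(r)={w : Ryw}. Then □r at y so ◇□r at x, so □◇r at x, so ◇r at z, giving w with Rzw and Ryw.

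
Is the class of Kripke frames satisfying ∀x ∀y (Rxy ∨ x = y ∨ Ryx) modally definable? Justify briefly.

Modal frame validity is preserved under disjoint unions.
Take 4 disjoint single-world reflexive frames: each is trivially connected, but their disjoint union has 4 worlds with no edge between distinct components, so it is not connected.
Hence connectedness of R is not modally definable.

No — not modally definable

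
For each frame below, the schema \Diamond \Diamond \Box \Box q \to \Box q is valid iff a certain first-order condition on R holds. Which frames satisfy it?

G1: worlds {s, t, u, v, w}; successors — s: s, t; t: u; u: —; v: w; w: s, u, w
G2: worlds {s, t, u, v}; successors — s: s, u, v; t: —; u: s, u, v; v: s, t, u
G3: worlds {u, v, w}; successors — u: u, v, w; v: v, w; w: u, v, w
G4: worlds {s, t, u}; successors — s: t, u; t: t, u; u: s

Frame correspondent (Sahlqvist): \forall x \forall y \forall z ((x R^2 y \wedge xRz) \to \exists w (y R^2 w \wedge z = w)) — i.e. a generalized confluence (Geach) condition.
G1: fails — sR²t, sRs but no w* with tR²w* and s=w*.
G2: fails — sR²t, sRs but no w with tR²w and s=w.
G3: satisfies the condition.
G4: fails — uR²u, uRs but no w with uR²w and s=w.

G3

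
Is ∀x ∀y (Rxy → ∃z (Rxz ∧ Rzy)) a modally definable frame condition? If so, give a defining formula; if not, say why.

Definable; □□p → □p defines it

Yes: it is density, defined by the C4 schema □□p → □p.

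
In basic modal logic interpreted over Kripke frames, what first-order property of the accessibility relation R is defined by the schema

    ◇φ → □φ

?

Suppose ◇φ→□φ is valid. Take Rxy, Rxz and set V(φ)={y}. Then ◇φ at x, so □φ at x, so φ at z, i.e. z=y.
Conversely, on a frame with partial functionality the schema holds at every world under every valuation.
Frame condition: ∀x ∀y ∀z (Rxy ∧ Rxz → y = z).

Partial functionality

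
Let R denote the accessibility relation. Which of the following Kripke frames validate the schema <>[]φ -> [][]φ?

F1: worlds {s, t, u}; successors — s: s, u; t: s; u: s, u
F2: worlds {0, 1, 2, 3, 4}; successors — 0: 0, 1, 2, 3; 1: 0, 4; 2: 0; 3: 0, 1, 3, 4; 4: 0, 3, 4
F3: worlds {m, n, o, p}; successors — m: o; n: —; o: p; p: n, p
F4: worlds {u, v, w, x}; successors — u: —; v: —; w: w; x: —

F1, F4

Frame correspondent (Sahlqvist): forall x forall y forall z ((xRy & x R^2 z) -> exists w (yRw & z = w)) — i.e. a generalized confluence (Geach) condition.
F1: satisfies the condition.
F2: fails — 0R0, 0R²4 but no w with 0Rw and 4=w.
F3: fails — pRn, pR²n but no w with nRw and n=w.
F4: satisfies the condition.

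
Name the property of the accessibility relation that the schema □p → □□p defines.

transitivity

This schema is the 4 axiom.
Its frame correspondent is transitivity — ∀x ∀y ∀z (Rxy ∧ Ryz → Rxz).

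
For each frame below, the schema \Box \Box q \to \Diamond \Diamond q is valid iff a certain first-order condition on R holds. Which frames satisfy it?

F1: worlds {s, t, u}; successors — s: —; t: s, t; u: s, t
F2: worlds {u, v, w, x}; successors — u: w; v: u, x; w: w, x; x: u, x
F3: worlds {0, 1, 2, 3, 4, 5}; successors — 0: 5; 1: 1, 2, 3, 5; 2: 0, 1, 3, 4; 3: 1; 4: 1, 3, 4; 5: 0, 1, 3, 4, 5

The schema corresponds to a generalized confluence (Geach) condition: \forall x \exists w (x R^2 w \wedge x R^2 w).
F1: fails — at s but no w with sR²w and sR²w.
F2: satisfies the condition.
F3: satisfies the condition.

F2, F3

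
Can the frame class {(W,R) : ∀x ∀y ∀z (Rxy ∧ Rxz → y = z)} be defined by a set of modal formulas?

Yes, by ◇q → □q

This is a Sahlqvist condition; the CD axiom ◇q → □q defines it.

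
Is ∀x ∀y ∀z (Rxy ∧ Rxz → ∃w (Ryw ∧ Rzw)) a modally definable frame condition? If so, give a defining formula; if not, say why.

Yes: it is convergence, defined by the .2 schema ◇□p → □◇p.

Definable; ◇□p → □◇p defines it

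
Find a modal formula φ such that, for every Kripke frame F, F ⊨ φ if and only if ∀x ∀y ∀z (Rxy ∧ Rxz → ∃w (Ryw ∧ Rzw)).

A defining formula is ◇□p → □◇p (the .2 axiom).
Suppose ◇□p→□◇p is valid. Take Rxy, Rxz and set V(p)={w : Ryw}. Then □p at y so ◇□p at x, so □◇p at x, so ◇p at z, giving w with Rzw and Ryw.

◇□p → □◇p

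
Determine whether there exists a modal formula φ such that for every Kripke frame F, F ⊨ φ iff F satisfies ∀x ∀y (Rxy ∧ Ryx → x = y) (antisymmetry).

No

Modal frame validity is preserved under surjective bounded morphisms.
The 6-cycle (worlds a,b,c,d,e,f with a→b→c→d→e→f→a) is antisymmetric. Sending even-indexed worlds to a and odd-indexed worlds to b is a surjective bounded morphism onto the two-world frame with a↔b, which is not antisymmetric.
Hence antisymmetry is not modally definable.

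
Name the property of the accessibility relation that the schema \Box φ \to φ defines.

reflexivity: \forall x Rxx

Suppose □φ→φ is valid. At any x set V(φ)={w : Rxw}. Then □φ holds at x, so φ holds at x, i.e. Rxx.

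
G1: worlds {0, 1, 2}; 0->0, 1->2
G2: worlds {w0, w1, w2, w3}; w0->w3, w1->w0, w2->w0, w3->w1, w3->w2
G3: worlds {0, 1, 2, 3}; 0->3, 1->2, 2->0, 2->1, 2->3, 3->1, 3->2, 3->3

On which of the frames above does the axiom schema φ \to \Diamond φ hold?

This is the axiom for reflexivity; its first-order frame correspondent is \forall x Rxx.
G1: fails — world 1 does not see itself.
G2: fails — world w0 does not see itself.
G3: fails — world 0 does not see itself.
Valid on no frame.

none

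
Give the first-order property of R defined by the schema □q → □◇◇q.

∀x ∀z (xRz → ∃w (xRw ∧ zR²w))

This is a Sahlqvist (Geach-type) schema ◇^0□^1q → □^1◇^2q.
Minimal-valuation argument: fix x; take any y with xR^0y and any z with xR^1z. Set V(q) to the set of worlds R-reachable from y in exactly 1 step. Then □^1q holds at y, so the antecedent holds at x; validity forces ◇^2q at z, giving a w with zR^2w and yR^1w.
First-order correspondent: ∀x ∀z (xRz → ∃w (xRw ∧ zR²w)).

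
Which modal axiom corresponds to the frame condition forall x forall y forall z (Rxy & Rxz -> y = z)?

◇r → □r

A defining formula is ◇r → □r (the CD axiom).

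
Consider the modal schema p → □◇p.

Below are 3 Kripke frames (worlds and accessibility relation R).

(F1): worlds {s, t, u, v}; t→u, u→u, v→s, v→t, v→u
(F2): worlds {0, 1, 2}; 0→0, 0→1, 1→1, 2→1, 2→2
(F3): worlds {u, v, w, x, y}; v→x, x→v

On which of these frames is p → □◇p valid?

(F3)

This is the axiom for symmetry; its first-order frame correspondent is ∀x ∀y (Rxy → Ryx).
(F1): fails — Rvt but not Rtv.
(F2): fails — R01 but not R10.
(F3): satisfies the condition.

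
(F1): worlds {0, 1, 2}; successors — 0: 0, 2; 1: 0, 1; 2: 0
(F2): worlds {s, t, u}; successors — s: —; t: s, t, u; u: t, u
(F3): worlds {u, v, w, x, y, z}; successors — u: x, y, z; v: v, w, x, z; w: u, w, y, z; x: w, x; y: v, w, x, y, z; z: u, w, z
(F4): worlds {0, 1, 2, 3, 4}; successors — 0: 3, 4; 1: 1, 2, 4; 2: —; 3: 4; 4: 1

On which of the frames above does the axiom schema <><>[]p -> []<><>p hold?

(F1), (F3)

The schema corresponds to a generalized confluence (Geach) condition: forall x forall y forall z ((x R^2 y & xRz) -> exists w (yRw & z R^2 w)).
(F1): condition met.
(F2): fails — tR²s, tRs but no w with sRw and sR²w.
(F3): condition met.
(F4): fails — 1R²1, 1R2 but no w with 1Rw and 2R²w.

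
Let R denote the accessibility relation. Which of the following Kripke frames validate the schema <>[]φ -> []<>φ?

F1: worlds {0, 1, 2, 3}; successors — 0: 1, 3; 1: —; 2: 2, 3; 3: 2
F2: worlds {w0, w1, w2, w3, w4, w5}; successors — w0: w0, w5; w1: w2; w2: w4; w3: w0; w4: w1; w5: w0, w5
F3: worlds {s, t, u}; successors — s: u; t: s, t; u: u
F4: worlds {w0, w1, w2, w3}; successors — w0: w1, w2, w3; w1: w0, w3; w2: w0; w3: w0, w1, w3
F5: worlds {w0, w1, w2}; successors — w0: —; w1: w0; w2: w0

F2, F4

Frame correspondent (Sahlqvist): forall x forall y forall z (Rxy & Rxz -> exists w (Ryw & Rzw)) — i.e. convergence.
F1: fails — R01 and R01 but 1 and 1 have no common successor.
F2: ✓.
F3: fails — Rts and Rtt but s and t have no common successor.
F4: ✓.
F5: fails — Rw1w0 and Rw1w0 but w0 and w0 have no common successor.
Valid on: F2, F4.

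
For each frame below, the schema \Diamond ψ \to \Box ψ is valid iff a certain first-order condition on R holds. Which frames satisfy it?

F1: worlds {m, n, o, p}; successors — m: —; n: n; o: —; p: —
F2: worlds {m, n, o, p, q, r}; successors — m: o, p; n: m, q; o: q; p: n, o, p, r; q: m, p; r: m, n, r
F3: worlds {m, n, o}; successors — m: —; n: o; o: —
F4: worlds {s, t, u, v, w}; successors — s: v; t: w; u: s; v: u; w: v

F1, F3, F4

Frame correspondent (Sahlqvist): \forall x \forall y \forall z (Rxy \wedge Rxz \to y = z) — i.e. partial functionality.
F1: condition met.
F2: fails — m sees both o and p.
F3: condition met.
F4: condition met.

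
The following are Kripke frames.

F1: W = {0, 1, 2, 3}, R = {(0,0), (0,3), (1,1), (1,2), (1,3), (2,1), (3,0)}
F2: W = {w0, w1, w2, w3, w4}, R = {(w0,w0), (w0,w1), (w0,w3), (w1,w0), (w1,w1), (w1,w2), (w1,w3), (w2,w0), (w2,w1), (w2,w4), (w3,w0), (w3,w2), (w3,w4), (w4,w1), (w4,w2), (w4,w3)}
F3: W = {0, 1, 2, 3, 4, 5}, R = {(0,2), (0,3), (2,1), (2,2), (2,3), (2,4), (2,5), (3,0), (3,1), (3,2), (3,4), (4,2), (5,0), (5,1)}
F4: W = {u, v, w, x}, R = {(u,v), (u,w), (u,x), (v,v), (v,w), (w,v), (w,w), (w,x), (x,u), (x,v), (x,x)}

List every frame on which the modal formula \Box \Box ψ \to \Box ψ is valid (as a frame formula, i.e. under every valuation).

F1, F4

Frame correspondent (Sahlqvist): \forall x \forall y (Rxy \to \exists z (Rxz \wedge Rzy)) — i.e. density.
F1: condition met.
F2: fails — Rw2w4 but no z with Rw2z and Rzw4.
F3: fails — R50 but no z with R5z and Rz0.
F4: condition met.
Valid on: F1, F4.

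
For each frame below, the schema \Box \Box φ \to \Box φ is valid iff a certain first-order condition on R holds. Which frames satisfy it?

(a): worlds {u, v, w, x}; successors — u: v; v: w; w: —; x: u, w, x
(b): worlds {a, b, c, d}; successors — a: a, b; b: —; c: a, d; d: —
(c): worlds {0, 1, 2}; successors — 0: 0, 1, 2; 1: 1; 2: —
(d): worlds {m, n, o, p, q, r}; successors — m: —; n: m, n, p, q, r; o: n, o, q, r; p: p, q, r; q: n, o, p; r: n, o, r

(c), (d)

The schema corresponds to density: \forall x \forall y (Rxy \to \exists z (Rxz \wedge Rzy)).
(a): fails — Ruv but no z with Ruz and Rzv.
(b): fails — Rcd but no z with Rcz and Rzd.
(c): condition met.
(d): condition met.
Valid on: (c), (d).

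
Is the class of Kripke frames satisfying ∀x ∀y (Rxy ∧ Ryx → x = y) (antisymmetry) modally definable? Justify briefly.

If a class were modally definable it would be closed under surjective bounded morphisms (Goldblatt–Thomason).
The 4-cycle (worlds w0,w1,w2,w3 with w0→w1→w2→w3→w0) is antisymmetric. Sending even-indexed worlds to a and odd-indexed worlds to b is a surjective bounded morphism onto the two-world frame with a↔b, which is not antisymmetric.
So no modal formula (or set of formulas) defines exactly the antisymmetric frames.

Not modally definable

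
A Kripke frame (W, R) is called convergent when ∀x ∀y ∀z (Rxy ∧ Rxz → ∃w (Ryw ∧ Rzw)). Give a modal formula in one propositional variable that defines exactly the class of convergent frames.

◇□r → □◇r

This is convergence; the standard corresponding axiom is .2: ◇□r → □◇r.
Suppose ◇□r→□◇r is valid. Take Rxy, Rxz and set V(r)={w : Ryw}. Then □r at y so ◇□r at x, so □◇r at x, so ◇r at z, giving w with Rzw and Ryw.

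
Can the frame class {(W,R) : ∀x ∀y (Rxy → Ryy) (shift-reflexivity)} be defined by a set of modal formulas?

This is a Sahlqvist condition; the T□ axiom □(□q → q) defines it.

Yes — defined by □(□q → q)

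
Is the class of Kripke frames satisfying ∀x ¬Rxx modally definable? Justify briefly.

Any modally definable frame class is closed under surjective bounded morphisms.
The 2-cycle (worlds w0,w1 with w0→w1→w0) is irreflexive, and the map sending every world to a single reflexive point • is a surjective bounded morphism (forth: every edge maps to (•,•); back: every world has a successor). So any modal formula valid on the 2-cycle is also valid on the reflexive point, which is not irreflexive.
So the class is not modally definable.

Not modally definable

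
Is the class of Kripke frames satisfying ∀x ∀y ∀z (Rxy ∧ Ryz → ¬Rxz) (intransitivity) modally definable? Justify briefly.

Not modally definable

If a class were modally definable it would be closed under surjective bounded morphisms (Goldblatt–Thomason).
The 5-cycle (worlds a,b,c,d,e with a→b→c→d→e→a) is intransitive. Mapping every world to a single reflexive point • is a surjective bounded morphism; the reflexive point is not intransitive (R••∧R•• but R••).
Hence intransitivity is not modally definable.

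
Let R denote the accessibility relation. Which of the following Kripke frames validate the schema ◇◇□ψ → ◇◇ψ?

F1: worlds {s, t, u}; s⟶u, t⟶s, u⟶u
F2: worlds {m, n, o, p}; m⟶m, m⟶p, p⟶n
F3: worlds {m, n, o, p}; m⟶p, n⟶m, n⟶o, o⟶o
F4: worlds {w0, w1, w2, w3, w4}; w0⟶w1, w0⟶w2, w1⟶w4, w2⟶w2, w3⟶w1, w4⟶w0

F1

The schema corresponds to a generalized confluence (Geach) condition: ∀x ∀y (xR²y → ∃w (yRw ∧ xR²w)).
F1: ✓.
F2: fails — mR²n but no w with nRw and mR²w.
F3: fails — nR²p but no w with pRw and nR²w.
F4: fails — w0R²w4 but no w with w4Rw and w0R²w.
Valid on: F1.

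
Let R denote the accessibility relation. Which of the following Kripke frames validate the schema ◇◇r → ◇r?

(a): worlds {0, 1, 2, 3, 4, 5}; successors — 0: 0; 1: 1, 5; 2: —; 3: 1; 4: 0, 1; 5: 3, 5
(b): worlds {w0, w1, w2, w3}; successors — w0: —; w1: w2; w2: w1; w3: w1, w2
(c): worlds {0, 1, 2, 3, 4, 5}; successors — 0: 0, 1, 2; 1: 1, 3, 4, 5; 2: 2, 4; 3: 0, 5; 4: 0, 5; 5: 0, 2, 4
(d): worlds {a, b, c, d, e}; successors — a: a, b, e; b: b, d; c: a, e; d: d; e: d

The schema corresponds to transitivity: ∀x ∀y ∀z (Rxy ∧ Ryz → Rxz).
(a): fails — R31 and R15 but not R35.
(b): fails — Rw1w2 and Rw2w1 but not Rw1w1.
(c): fails — R02 and R24 but not R04.
(d): fails — Rab and Rbd but not Rad.
Valid on no frame.

none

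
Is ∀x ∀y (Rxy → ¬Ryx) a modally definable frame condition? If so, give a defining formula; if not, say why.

Any modally definable frame class is closed under surjective bounded morphisms.
The 4-cycle (worlds w0,w1,w2,w3 with w0→w1→w2→w3→w0) is asymmetric. Mapping every world to a single reflexive point • is a surjective bounded morphism, and the reflexive point is not asymmetric (R•• but asymmetry requires ¬R••).
So the class is not modally definable.

Not modally definable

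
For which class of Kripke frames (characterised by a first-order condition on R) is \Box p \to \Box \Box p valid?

This is the 4 axiom.
Its frame correspondent is transitivity — \forall x \forall y \forall z (Rxy \wedge Ryz \to Rxz).

transitivity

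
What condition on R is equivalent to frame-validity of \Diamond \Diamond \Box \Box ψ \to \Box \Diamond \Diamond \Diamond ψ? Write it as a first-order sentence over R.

This is a Sahlqvist (Geach-type) schema ◇^2□^2ψ → □^1◇^3ψ.
First-order correspondent: \forall x \forall y \forall z ((x R^2 y \wedge xRz) \to \exists w (y R^2 w \wedge z R^3 w)).

\forall x \forall y \forall z ((x R^2 y \wedge xRz) \to \exists w (y R^2 w \wedge z R^3 w))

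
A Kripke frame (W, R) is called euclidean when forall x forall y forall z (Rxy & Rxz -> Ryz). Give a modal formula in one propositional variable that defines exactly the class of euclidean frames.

The condition is the Euclidean property. The 5 schema ◇ψ → □◇ψ defines it.

◇ψ → □◇ψ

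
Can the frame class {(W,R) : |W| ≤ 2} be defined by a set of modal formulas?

Modal frame validity is preserved under disjoint unions.
Any modal formula valid on each of 3 disjoint one-world frames is valid on their disjoint union (validity is preserved under disjoint unions). Each one-world frame has |W|=1≤2, but the union has |W|=3.
Hence having at most 2 worlds is not modally definable.

No — not modally definable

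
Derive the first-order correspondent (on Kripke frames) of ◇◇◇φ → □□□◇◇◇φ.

This is a Sahlqvist (Geach-type) schema ◇^3□^0φ → □^3◇^3φ.
Minimal-valuation argument: fix x; take any y with xR^3y and any z with xR^3z. Set V(φ) to the set of worlds R-reachable from y in exactly 0 steps. Then □^0φ holds at y, so the antecedent holds at x; validity forces ◇^3φ at z, giving a w with zR^3w and yR^0w.
First-order correspondent: ∀x ∀y ∀z ((xR³y ∧ xR³z) → ∃w (y = w ∧ zR³w)).

∀x ∀y ∀z ((xR³y ∧ xR³z) → ∃w (y = w ∧ zR³w))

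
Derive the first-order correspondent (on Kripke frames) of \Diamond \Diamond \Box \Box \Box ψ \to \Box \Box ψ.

This is a Sahlqvist (Geach-type) schema ◇^2□^3ψ → □^2◇^0ψ.
Minimal-valuation argument: fix x; take any y with xR^2y and any z with xR^2z. Set V(ψ) to the set of worlds R-reachable from y in exactly 3 steps. Then □^3ψ holds at y, so the antecedent holds at x; validity forces ◇^0ψ at z, giving a w with zR^0w and yR^3w.
First-order correspondent: \forall x \forall y \forall z ((x R^2 y \wedge x R^2 z) \to \exists w (y R^3 w \wedge z = w)).

\forall x \forall y \forall z ((x R^2 y \wedge x R^2 z) \to \exists w (y R^3 w \wedge z = w))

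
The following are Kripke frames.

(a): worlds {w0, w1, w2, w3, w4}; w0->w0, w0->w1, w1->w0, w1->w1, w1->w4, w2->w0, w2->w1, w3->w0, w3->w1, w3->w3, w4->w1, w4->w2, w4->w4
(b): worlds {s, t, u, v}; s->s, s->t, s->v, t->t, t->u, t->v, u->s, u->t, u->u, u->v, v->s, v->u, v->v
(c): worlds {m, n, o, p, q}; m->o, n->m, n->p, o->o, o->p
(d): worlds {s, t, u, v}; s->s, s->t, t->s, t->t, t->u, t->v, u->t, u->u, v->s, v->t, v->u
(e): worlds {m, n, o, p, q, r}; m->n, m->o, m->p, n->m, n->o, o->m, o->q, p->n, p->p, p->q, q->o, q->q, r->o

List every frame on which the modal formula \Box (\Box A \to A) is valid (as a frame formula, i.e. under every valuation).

The schema corresponds to shift-reflexivity: \forall x \forall y (Rxy \to Ryy).
(a): fails — Rw4w2 but not Rw2w2.
(b): condition met.
(c): fails — Rop but not Rpp.
(d): fails — Rtv but not Rvv.
(e): fails — Rom but not Rmm.

(b)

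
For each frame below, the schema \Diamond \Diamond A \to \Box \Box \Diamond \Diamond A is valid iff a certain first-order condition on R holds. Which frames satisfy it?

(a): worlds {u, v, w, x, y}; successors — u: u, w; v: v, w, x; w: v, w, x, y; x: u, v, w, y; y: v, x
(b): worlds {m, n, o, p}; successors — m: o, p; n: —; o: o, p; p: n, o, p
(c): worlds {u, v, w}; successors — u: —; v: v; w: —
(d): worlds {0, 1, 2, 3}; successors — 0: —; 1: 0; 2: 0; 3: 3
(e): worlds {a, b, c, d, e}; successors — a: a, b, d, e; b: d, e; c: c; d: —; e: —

This is the axiom for a generalized confluence (Geach) condition; its first-order frame correspondent is \forall x \forall y \forall z ((x R^2 y \wedge x R^2 z) \to \exists w (y = w \wedge z R^2 w)).
(a): ✓.
(b): fails — mR²n, mR²n but no w with n=w and nR²w.
(c): ✓.
(d): ✓.
(e): fails — aR²a, aR²b but no w with a=w and bR²w.
Valid on: (a), (c), (d).

(a), (c), (d)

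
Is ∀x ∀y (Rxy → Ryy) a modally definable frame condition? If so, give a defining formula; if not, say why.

This is a Sahlqvist condition; the T□ axiom □(□q → q) defines it.

Definable; □(□q → q) defines it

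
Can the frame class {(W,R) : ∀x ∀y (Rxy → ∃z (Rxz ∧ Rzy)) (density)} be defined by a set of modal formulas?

Definable; □□p → □p defines it

The condition is density. A defining modal formula is □□p → □p.
Suppose □□p→□p is valid. Take Rxy and set V(p)={w : xR²w}. Then □□p at x, so □p at x, so p at y, i.e. ∃z(Rxz∧Rzy).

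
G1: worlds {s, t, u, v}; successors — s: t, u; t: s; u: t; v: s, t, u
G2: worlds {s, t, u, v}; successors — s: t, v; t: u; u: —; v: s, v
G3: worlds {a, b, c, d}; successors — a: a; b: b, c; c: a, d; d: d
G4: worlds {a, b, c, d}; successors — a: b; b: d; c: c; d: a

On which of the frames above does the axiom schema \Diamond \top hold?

G1, G3, G4

The schema corresponds to seriality: \forall x \exists y Rxy.
G1: ✓.
G2: fails — world u has no successor.
G3: ✓.
G4: ✓.
Valid on: G1, G3, G4.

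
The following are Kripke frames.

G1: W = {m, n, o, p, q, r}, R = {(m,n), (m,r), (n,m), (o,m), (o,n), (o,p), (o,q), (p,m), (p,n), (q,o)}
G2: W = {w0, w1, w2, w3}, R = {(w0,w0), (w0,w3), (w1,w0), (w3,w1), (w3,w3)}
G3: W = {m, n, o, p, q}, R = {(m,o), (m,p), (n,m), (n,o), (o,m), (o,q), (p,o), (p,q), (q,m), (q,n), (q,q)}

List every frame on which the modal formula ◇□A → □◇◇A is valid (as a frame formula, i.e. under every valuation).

G2, G3

This is the axiom for a generalized confluence (Geach) condition; its first-order frame correspondent is ∀x ∀y ∀z ((xRy ∧ xRz) → ∃w (yRw ∧ zR²w)).
G1: fails — mRn, mRn but no w with nRw and nR²w.
G2: ✓.
G3: ✓.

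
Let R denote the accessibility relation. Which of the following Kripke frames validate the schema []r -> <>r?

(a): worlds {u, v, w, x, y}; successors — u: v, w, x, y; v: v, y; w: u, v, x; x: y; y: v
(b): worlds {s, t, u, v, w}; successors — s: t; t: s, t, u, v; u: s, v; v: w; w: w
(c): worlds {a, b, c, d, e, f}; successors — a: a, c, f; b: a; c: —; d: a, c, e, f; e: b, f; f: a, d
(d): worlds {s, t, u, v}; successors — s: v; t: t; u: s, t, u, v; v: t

Frame correspondent (Sahlqvist): forall x exists y Rxy — i.e. seriality.
(a): condition met.
(b): condition met.
(c): fails — world c has no successor.
(d): condition met.
Valid on: (a), (b), (d).

(a), (b), (d)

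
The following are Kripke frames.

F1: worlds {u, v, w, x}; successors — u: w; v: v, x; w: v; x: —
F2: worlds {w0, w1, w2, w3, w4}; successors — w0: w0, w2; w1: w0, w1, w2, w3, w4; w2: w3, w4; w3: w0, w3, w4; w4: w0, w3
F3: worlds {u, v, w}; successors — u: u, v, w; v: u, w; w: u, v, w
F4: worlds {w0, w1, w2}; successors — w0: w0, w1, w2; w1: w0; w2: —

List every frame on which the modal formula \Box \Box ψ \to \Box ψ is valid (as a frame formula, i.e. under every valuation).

F2, F3, F4

Frame correspondent (Sahlqvist): \forall x \forall y (Rxy \to \exists z (Rxz \wedge Rzy)) — i.e. density.
F1: fails — Ruw but no z with Ruz and Rzw.
F2: satisfies the condition.
F3: satisfies the condition.
F4: satisfies the condition.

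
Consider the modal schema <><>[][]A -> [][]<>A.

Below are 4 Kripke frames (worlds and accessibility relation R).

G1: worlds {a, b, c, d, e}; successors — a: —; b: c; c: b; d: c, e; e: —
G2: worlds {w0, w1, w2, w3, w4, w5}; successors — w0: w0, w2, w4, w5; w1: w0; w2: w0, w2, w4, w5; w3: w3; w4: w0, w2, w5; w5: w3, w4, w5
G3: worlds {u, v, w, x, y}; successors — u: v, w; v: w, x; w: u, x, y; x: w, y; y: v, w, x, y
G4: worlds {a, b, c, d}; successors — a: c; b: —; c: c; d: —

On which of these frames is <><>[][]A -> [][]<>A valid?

This is the axiom for a generalized confluence (Geach) condition; its first-order frame correspondent is forall x forall y forall z ((x R^2 y & x R^2 z) -> exists w (y R^2 w & zRw)).
G1: fails — bR²b, bR²b but no w with bR²w and bRw.
G2: fails — w0R²w3, w0R²w0 but no w with w3R²w and w0Rw.
G3: ✓.
G4: ✓.
Valid on: G3, G4.

G3, G4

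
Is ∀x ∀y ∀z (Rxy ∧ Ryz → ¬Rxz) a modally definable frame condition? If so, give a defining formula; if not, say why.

Modal frame validity is preserved under surjective bounded morphisms.
The 5-cycle (worlds w0,w1,w2,w3,w4 with w0→w1→w2→w3→w4→w0) is intransitive. Mapping every world to a single reflexive point • is a surjective bounded morphism; the reflexive point is not intransitive (R••∧R•• but R••).
Hence intransitivity is not modally definable.

Not definable by any modal formula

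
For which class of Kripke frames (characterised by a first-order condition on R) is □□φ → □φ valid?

density: ∀x ∀y (Rxy → ∃z (Rxz ∧ Rzy))

Suppose □□φ→□φ is valid. Take Rxy and set V(φ)={w : xR²w}. Then □□φ at x, so □φ at x, so φ at y, i.e. ∃z(Rxz∧Rzy).
Conversely, on a frame with density the schema holds at every world under every valuation.
So the correspondent is density.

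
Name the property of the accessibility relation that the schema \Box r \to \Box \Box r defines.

transitivity

Suppose □r→□□r is valid. Take Rxy, Ryz and set V(r)={w : Rxw}. Then □r at x, so □□r at x, so □r at y, so r at z, i.e. Rxz.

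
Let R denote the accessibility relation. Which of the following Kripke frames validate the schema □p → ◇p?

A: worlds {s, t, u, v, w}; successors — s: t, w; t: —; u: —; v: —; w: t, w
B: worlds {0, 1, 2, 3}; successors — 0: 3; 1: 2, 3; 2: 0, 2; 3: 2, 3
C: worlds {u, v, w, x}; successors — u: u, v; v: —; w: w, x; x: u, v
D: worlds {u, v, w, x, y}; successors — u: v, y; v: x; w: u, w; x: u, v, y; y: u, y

Frame correspondent (Sahlqvist): ∀x ∃y Rxy — i.e. seriality.
A: fails — world t has no successor.
B: holds.
C: fails — world v has no successor.
D: holds.
Valid on: B, D.

B, D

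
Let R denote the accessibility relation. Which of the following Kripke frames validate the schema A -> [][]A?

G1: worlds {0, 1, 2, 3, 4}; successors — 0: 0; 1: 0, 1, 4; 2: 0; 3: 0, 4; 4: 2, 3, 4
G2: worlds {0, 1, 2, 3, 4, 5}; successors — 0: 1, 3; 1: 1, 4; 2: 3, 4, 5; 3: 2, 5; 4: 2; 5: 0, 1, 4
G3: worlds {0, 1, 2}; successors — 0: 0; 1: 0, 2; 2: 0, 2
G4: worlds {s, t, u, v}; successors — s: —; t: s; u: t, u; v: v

none

This is the axiom for a generalized confluence (Geach) condition; its first-order frame correspondent is forall x forall z (x R^2 z -> exists w (x = w & z = w)).
G1: fails — 1R²0 but 1 ≠ 0.
G2: fails — 0R²1 but 0 ≠ 1.
G3: fails — 1R²0 but 1 ≠ 0.
G4: fails — uR²s but u ≠ s.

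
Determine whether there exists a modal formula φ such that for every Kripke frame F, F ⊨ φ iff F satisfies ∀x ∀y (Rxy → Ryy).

The condition is shift-reflexivity. A defining modal formula is □(□p → p).
Suppose □(□p→p) is valid. Take Rxy and set V(p)={w : Ryw}. Then at y, □p holds; since □(□p→p) at x, □p→p at y, so p at y, i.e. Ryy.

Yes, by □(□p → p)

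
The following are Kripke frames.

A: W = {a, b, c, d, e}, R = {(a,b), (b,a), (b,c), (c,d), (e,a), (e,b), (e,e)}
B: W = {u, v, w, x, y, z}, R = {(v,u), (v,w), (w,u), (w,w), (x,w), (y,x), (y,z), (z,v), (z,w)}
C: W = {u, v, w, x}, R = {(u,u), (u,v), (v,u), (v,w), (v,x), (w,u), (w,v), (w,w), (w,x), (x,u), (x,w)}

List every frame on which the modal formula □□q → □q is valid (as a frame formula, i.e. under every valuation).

This is the axiom for density; its first-order frame correspondent is ∀x ∀y (Rxy → ∃z (Rxz ∧ Rzy)).
A: fails — Rbc but no z with Rbz and Rzc.
B: fails — Ryx but no t with Ryt and Rtx.
C: ✓.
Valid on: C.

C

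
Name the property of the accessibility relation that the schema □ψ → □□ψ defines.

transitivity: ∀x ∀y ∀z (Rxy ∧ Ryz → Rxz)

Suppose □ψ→□□ψ is valid. Take Rxy, Ryz and set V(ψ)={w : Rxw}. Then □ψ at x, so □□ψ at x, so □ψ at y, so ψ at z, i.e. Rxz.
The converse is a direct semantic check.
Frame condition: ∀x ∀y ∀z (Rxy ∧ Ryz → Rxz).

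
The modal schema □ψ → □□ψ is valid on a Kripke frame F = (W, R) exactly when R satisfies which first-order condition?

This schema is the 4 axiom.
Its frame correspondent is transitivity — ∀x ∀y ∀z (Rxy ∧ Ryz → Rxz).

transitivity: ∀x ∀y ∀z (Rxy ∧ Ryz → Rxz)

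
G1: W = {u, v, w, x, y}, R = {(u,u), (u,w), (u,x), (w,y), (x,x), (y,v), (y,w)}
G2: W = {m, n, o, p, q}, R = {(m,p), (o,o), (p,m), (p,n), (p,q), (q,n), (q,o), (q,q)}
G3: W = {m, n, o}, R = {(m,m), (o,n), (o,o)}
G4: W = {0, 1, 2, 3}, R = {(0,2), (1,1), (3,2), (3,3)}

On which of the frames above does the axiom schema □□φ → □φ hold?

G3

The schema corresponds to density: ∀x ∀y (Rxy → ∃z (Rxz ∧ Rzy)).
G1: fails — Rwy but no z with Rwz and Rzy.
G2: fails — Rpm but no z with Rpz and Rzm.
G3: satisfies the condition.
G4: fails — R02 but no z with R0z and Rz2.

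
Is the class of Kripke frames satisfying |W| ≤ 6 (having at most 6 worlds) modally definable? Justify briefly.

If a class were modally definable it would be closed under disjoint unions (Goldblatt–Thomason).
Any modal formula valid on each of 7 disjoint one-world frames is valid on their disjoint union (validity is preserved under disjoint unions). Each one-world frame has |W|=1≤6, but the union has |W|=7.
Hence having at most 6 worlds is not modally definable.

No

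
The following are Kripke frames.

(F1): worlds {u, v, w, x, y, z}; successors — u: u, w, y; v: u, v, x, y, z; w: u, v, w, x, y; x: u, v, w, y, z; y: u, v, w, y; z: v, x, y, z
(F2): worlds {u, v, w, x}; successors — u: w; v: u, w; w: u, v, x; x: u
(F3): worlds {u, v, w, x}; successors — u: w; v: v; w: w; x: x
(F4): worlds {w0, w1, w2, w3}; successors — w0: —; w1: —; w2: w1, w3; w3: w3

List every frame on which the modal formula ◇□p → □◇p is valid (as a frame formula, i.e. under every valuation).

(F1), (F3)

This is the axiom for convergence; its first-order frame correspondent is ∀x ∀y ∀z (Rxy ∧ Rxz → ∃w (Ryw ∧ Rzw)).
(F1): condition met.
(F2): fails — Rvw and Rvu but w and u have no common successor.
(F3): condition met.
(F4): fails — Rw2w1 and Rw2w1 but w1 and w1 have no common successor.
Valid on: (F1), (F3).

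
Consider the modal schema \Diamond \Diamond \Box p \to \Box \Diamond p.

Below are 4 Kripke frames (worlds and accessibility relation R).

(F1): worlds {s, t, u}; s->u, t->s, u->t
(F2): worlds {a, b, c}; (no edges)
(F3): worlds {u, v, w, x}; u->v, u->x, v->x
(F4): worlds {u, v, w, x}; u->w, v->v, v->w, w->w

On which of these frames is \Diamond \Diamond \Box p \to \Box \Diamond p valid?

(F2), (F4)

The schema corresponds to a generalized confluence (Geach) condition: \forall x \forall y \forall z ((x R^2 y \wedge xRz) \to \exists w (yRw \wedge zRw)).
(F1): fails — sR²t, sRu but no w with tRw and uRw.
(F2): condition met.
(F3): fails — uR²x, uRv but no t with xRt and vRt.
(F4): condition met.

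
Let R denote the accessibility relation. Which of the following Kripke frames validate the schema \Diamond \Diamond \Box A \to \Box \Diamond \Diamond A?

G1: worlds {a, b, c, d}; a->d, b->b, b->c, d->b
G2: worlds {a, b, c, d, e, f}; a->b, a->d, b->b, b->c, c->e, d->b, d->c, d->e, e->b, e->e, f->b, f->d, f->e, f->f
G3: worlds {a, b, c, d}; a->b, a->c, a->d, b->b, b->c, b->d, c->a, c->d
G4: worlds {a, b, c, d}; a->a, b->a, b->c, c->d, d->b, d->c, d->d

G2

This is the axiom for a generalized confluence (Geach) condition; its first-order frame correspondent is \forall x \forall y \forall z ((x R^2 y \wedge xRz) \to \exists w (yRw \wedge z R^2 w)).
G1: fails — bR²b, bRc but no w with bRw and cR²w.
G2: condition met.
G3: fails — aR²a, aRd but no w with aRw and dR²w.
G4: fails — bR²a, bRc but no w with aRw and cR²w.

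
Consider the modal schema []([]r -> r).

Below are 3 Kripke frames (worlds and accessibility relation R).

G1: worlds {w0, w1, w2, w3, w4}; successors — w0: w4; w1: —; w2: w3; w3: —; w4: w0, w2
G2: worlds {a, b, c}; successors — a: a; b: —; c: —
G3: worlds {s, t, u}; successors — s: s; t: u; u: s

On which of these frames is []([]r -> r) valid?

G2

Frame correspondent (Sahlqvist): forall x forall y (Rxy -> Ryy) — i.e. shift-reflexivity.
G1: fails — Rw4w0 but not Rw0w0.
G2: holds.
G3: fails — Rtu but not Ruu.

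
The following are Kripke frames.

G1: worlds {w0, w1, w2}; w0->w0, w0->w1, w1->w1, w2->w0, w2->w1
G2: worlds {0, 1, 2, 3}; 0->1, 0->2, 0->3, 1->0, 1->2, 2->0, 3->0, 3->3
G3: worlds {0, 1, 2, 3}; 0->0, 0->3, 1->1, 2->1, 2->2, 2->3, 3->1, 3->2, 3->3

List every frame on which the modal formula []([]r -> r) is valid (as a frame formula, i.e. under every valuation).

G1, G3

The schema corresponds to shift-reflexivity: forall x forall y (Rxy -> Ryy).
G1: condition met.
G2: fails — R10 but not R00.
G3: condition met.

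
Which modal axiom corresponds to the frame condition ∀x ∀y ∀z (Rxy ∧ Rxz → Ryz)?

◇q → □◇q

A defining formula is ◇q → □◇q (the 5 axiom).
Suppose ◇q→□◇q is valid. Take Rxy, Rxz and set V(q)={y}. Then ◇q at x, so □◇q at x, so ◇q at z, so some w with Rzw has q; w=y, i.e. Rzy. By symmetry of the argument, Ryz.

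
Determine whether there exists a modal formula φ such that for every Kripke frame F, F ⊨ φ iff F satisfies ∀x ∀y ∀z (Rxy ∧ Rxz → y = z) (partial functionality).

The condition is partial functionality. A defining modal formula is ◇p → □p.
Suppose ◇p→□p is valid. Take Rxy, Rxz and set V(p)={y}. Then ◇p at x, so □p at x, so p at z, i.e. z=y.

Definable; ◇p → □p defines it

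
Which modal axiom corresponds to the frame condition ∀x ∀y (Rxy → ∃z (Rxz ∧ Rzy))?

□□q → □q

The condition is density. The C4 schema □□q → □q defines it.
Suppose □□q→□q is valid. Take Rxy and set V(q)={w : xR²w}. Then □□q at x, so □q at x, so q at y, i.e. ∃z(Rxz∧Rzy).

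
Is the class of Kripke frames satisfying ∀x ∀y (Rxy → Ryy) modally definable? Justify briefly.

Yes — defined by □(□p → p)

The condition is shift-reflexivity. A defining modal formula is □(□p → p).
Suppose □(□p→p) is valid. Take Rxy and set V(p)={w : Ryw}. Then at y, □p holds; since □(□p→p) at x, □p→p at y, so p at y, i.e. Ryy.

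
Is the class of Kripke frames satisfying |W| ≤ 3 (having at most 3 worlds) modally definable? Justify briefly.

Any modally definable frame class is closed under disjoint unions.
Any modal formula valid on each of 4 disjoint one-world frames is valid on their disjoint union (validity is preserved under disjoint unions). Each one-world frame has |W|=1≤3, but the union has |W|=4.
Hence having at most 3 worlds is not modally definable.

Not modally definable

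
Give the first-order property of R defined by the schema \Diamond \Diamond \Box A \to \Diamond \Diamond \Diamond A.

This is a Sahlqvist (Geach-type) schema ◇^2□^1A → □^0◇^3A.
First-order correspondent: \forall x \forall y (x R^2 y \to \exists w (yRw \wedge x R^3 w)).

\forall x \forall y (x R^2 y \to \exists w (yRw \wedge x R^3 w))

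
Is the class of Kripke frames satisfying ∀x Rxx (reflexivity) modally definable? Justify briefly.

Yes — defined by □r → r

The condition is reflexivity. A defining modal formula is □r → r.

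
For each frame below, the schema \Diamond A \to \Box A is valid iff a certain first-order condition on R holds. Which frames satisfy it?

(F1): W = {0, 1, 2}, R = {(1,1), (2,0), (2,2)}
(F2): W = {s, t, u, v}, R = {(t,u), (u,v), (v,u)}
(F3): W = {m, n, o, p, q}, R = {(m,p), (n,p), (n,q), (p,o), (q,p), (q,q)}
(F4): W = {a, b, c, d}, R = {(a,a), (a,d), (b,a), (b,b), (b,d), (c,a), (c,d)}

(F2)

This is the axiom for partial functionality; its first-order frame correspondent is \forall x \forall y \forall z (Rxy \wedge Rxz \to y = z).
(F1): fails — 2 sees both 0 and 2.
(F2): holds.
(F3): fails — n sees both p and q.
(F4): fails — a sees both a and d.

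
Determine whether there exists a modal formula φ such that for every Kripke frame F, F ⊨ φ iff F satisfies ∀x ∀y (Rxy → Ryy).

Definable; □(□q → q) defines it

The condition is shift-reflexivity. A defining modal formula is □(□q → q).
Suppose □(□q→q) is valid. Take Rxy and set V(q)={w : Ryw}. Then at y, □q holds; since □(□q→q) at x, □q→q at y, so q at y, i.e. Ryy.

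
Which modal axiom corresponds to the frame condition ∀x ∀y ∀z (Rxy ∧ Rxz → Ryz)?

◇ψ → □◇ψ

A defining formula is ◇ψ → □◇ψ (the 5 axiom).
Suppose ◇ψ→□◇ψ is valid. Take Rxy, Rxz and set V(ψ)={y}. Then ◇ψ at x, so □◇ψ at x, so ◇ψ at z, so some w with Rzw has ψ; w=y, i.e. Rzy. By symmetry of the argument, Ryz.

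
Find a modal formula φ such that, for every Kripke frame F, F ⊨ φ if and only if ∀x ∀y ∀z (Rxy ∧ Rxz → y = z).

The condition is partial functionality. The CD schema ◇s → □s defines it.
Suppose ◇s→□s is valid. Take Rxy, Rxz and set V(s)={y}. Then ◇s at x, so □s at x, so s at z, i.e. z=y.

◇s → □s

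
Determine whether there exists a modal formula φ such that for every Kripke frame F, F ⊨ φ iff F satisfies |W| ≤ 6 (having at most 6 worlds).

No

Any modally definable frame class is closed under disjoint unions.
Any modal formula valid on each of 7 disjoint one-world frames is valid on their disjoint union (validity is preserved under disjoint unions). Each one-world frame has |W|=1≤6, but the union has |W|=7.
So the class is not modally definable.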